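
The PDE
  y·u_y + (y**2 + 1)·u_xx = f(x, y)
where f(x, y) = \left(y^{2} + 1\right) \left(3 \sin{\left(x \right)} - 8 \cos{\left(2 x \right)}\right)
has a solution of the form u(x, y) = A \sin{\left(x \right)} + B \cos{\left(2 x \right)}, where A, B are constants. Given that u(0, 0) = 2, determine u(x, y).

Substitute the ansatz u = A \sin{\left(x \right)} + B \cos{\left(2 x \right)} into the left-hand side.
Derivatives of the ansatz:
  u_y = 0
  u_xx = - A \sin{\left(x \right)} - 4 B \cos{\left(2 x \right)}
Term by term:
  y·u_y = 0
  (y**2 + 1)·u_xx = - A y^{2} \sin{\left(x \right)} - A \sin{\left(x \right)} - 4 B y^{2} \cos{\left(2 x \right)} - 4 B \cos{\left(2 x \right)}
So the left-hand side equals
  - A y^{2} \sin{\left(x \right)} - A \sin{\left(x \right)} - 4 B y^{2} \cos{\left(2 x \right)} - 4 B \cos{\left(2 x \right)}
This must equal f(x, y) identically; expanded, f = 3 y^{2} \sin{\left(x \right)} - 8 y^{2} \cos{\left(2 x \right)} + 3 \sin{\left(x \right)} - 8 \cos{\left(2 x \right)}.
Matching coefficients of the independent functions:
  [y^{2} \sin{\left(x \right)}, \sin{\left(x \right)}]:  - A = 3
  [y^{2} \cos{\left(2 x \right)}, \cos{\left(2 x \right)}]:  - 4 B = -8
Solving: A = -3, B = 2.
Check against the point condition:
  u(0, 0) = 2  ⟹  B = 2  ✓
Hence u(x, y) = - 3 \sin{\left(x \right)} + 2 \cos{\left(2 x \right)}.

Answer: u(x, y) = - 3 \sin{\left(x \right)} + 2 \cos{\left(2 x \right)}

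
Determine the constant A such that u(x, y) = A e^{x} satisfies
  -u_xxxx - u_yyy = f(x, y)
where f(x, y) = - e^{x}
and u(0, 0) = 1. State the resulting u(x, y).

Substitute the ansatz u = A e^{x} into the left-hand side.
Derivatives of the ansatz:
  u_xxxx = A e^{x}
  u_yyy = 0
Term by term:
  -u_xxxx = - A e^{x}
  -u_yyy = 0
So the left-hand side equals
  - A e^{x}
This must equal f(x, y) = - e^{x} identically.
Matching coefficients of the independent functions:
  [e^{x}]:  - A = -1
Solving: A = 1.
Check against the point condition:
  u(0, 0) = 1  ⟹  A = 1  ✓
Hence u(x, y) = e^{x}.

Answer: u(x, y) = e^{x}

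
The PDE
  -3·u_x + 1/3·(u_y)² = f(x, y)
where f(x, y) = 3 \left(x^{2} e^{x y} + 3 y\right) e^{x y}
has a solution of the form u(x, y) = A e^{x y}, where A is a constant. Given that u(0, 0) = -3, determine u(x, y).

Substitute the ansatz u = A e^{x y} into the left-hand side.
Derivatives of the ansatz:
  u_x = A y e^{x y}
  u_y = A x e^{x y}
Term by term:
  -3·u_x = - 3 A y e^{x y}
  1/3·(u_y)² = \frac{A^{2} x^{2} e^{2 x y}}{3}
So the left-hand side equals
  \frac{A^{2} x^{2} e^{2 x y}}{3} - 3 A y e^{x y}
This must equal f(x, y) = 3 \left(x^{2} e^{x y} + 3 y\right) e^{x y} identically.
Matching coefficients of the independent functions:
  [x^{2} e^{2 x y}]:  \frac{A^{2}}{3} = 3
  [y e^{x y}]:  - 3 A = 9
Solving: A = -3.
Check against the point condition:
  u(0, 0) = -3  ⟹  A = -3  ✓
Hence u(x, y) = - 3 e^{x y}.

Answer: u(x, y) = - 3 e^{x y}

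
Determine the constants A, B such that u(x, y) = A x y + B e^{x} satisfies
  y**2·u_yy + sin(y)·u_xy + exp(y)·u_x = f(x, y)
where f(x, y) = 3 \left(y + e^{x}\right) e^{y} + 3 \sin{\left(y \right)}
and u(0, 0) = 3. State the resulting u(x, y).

Substitute the ansatz u = A x y + B e^{x} into the left-hand side.
Derivatives of the ansatz:
  u_yy = 0
  u_xy = A
  u_x = A y + B e^{x}
Term by term:
  y**2·u_yy = 0
  sin(y)·u_xy = A \sin{\left(y \right)}
  exp(y)·u_x = A y e^{y} + B e^{x} e^{y}
So the left-hand side equals
  A y e^{y} + A \sin{\left(y \right)} + B e^{x} e^{y}
This must equal f(x, y) identically; expanded, f = 3 y e^{y} + 3 e^{x} e^{y} + 3 \sin{\left(y \right)}.
Matching coefficients of the independent functions:
  [y e^{y}, \sin{\left(y \right)}]:  A = 3
  [e^{x} e^{y}]:  B = 3
Solving: A = 3, B = 3.
Check against the point condition:
  u(0, 0) = 3  ⟹  B = 3  ✓
Hence u(x, y) = 3 x y + 3 e^{x}.

Answer: u(x, y) = 3 x y + 3 e^{x}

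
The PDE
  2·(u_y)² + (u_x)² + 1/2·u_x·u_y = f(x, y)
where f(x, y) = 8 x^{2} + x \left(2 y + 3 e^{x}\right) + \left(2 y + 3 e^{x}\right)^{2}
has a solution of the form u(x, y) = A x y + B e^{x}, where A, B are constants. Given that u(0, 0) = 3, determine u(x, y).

Answer: u(x, y) = 2 x y + 3 e^{x}

Derivation:
Substitute the ansatz u = A x y + B e^{x} into the left-hand side.
Derivatives of the ansatz:
  u_y = A x
  u_x = A y + B e^{x}
Term by term:
  2·(u_y)² = 2 A^{2} x^{2}
  (u_x)² = A^{2} y^{2} + 2 A B y e^{x} + B^{2} e^{2 x}
  1/2·u_x·u_y = \frac{A^{2} x y}{2} + \frac{A B x e^{x}}{2}
So the left-hand side equals
  2 A^{2} x^{2} + \frac{A^{2} x y}{2} + A^{2} y^{2} + \frac{A B x e^{x}}{2} + 2 A B y e^{x} + B^{2} e^{2 x}
This must equal f(x, y) identically; expanded, f = 8 x^{2} + 2 x y + 3 x e^{x} + 4 y^{2} + 12 y e^{x} + 9 e^{2 x}.
Matching coefficients of the independent functions:
  [x^{2}]:  2 A^{2} = 8
  [y^{2}]:  A^{2} = 4
  [x y]:  \frac{A^{2}}{2} = 2
  [x e^{x}]:  \frac{A B}{2} = 3
  [y e^{x}]:  2 A B = 12
  [e^{2 x}]:  B^{2} = 9
These equations allow (A, B) = (-2, -3) or (2, 3).
Impose the point condition(s):
  u(0, 0) = 3  ⟹  B = 3
Only A = 2, B = 3 satisfies everything.
Hence u(x, y) = 2 x y + 3 e^{x}.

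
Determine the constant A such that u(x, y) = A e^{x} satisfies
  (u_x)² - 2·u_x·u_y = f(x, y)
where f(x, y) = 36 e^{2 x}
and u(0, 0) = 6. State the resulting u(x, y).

Substitute the ansatz u = A e^{x} into the left-hand side.
Derivatives of the ansatz:
  u_x = A e^{x}
  u_y = 0
Term by term:
  (u_x)² = A^{2} e^{2 x}
  -2·u_x·u_y = 0
So the left-hand side equals
  A^{2} e^{2 x}
This must equal f(x, y) = 36 e^{2 x} identically.
Matching coefficients of the independent functions:
  [e^{2 x}]:  A^{2} = 36
These equations allow (A) = (-6) or (6).
Impose the point condition(s):
  u(0, 0) = 6  ⟹  A = 6
Only A = 6 satisfies everything.
Hence u(x, y) = 6 e^{x}.

Answer: u(x, y) = 6 e^{x}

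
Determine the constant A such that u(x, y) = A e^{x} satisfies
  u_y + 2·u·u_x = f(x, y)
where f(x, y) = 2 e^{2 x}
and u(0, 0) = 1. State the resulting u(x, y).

Answer: u(x, y) = e^{x}

Derivation:
Substitute the ansatz u = A e^{x} into the left-hand side.
Derivatives of the ansatz:
  u_y = 0
  u_x = A e^{x}
Term by term:
  u_y = 0
  2·u·u_x = 2 A^{2} e^{2 x}
So the left-hand side equals
  2 A^{2} e^{2 x}
This must equal f(x, y) = 2 e^{2 x} identically.
Matching coefficients of the independent functions:
  [e^{2 x}]:  2 A^{2} = 2
These equations allow (A) = (-1) or (1).
Impose the point condition(s):
  u(0, 0) = 1  ⟹  A = 1
Only A = 1 satisfies everything.
Hence u(x, y) = e^{x}.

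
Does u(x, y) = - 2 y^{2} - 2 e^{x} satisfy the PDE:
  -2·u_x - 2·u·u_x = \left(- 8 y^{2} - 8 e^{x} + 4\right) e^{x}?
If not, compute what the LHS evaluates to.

Evaluate each term of the left-hand side for u = - 2 y^{2} - 2 e^{x}.
Derivatives:
  u_x = - 2 e^{x}
Terms:
  -2·u_x = 4 e^{x}
  -2·u·u_x = 8 \left(- y^{2} - e^{x}\right) e^{x}
Sum: LHS = \left(- 8 y^{2} - 8 e^{x} + 4\right) e^{x}
This is exactly the given right-hand side, so u is a solution.

Answer: Yes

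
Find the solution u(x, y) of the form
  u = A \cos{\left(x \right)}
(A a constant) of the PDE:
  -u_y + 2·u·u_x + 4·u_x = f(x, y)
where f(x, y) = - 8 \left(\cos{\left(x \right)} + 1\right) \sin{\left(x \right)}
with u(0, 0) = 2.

Answer: u(x, y) = 2 \cos{\left(x \right)}

Derivation:
Substitute the ansatz u = A \cos{\left(x \right)} into the left-hand side.
Derivatives of the ansatz:
  u_y = 0
  u_x = - A \sin{\left(x \right)}
Term by term:
  -u_y = 0
  2·u·u_x = - 2 A^{2} \sin{\left(x \right)} \cos{\left(x \right)}
  4·u_x = - 4 A \sin{\left(x \right)}
So the left-hand side equals
  - 2 A^{2} \sin{\left(x \right)} \cos{\left(x \right)} - 4 A \sin{\left(x \right)}
This must equal f(x, y) identically; expanded, f = - 8 \sin{\left(x \right)} \cos{\left(x \right)} - 8 \sin{\left(x \right)}.
Matching coefficients of the independent functions:
  [\sin{\left(x \right)} \cos{\left(x \right)}]:  - 2 A^{2} = -8
  [\sin{\left(x \right)}]:  - 4 A = -8
Solving: A = 2.
Check against the point condition:
  u(0, 0) = 2  ⟹  A = 2  ✓
Hence u(x, y) = 2 \cos{\left(x \right)}.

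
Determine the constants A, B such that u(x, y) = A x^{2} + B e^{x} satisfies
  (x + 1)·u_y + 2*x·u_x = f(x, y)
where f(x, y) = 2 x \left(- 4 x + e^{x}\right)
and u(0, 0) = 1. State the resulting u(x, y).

Substitute the ansatz u = A x^{2} + B e^{x} into the left-hand side.
Derivatives of the ansatz:
  u_y = 0
  u_x = 2 A x + B e^{x}
Term by term:
  (x + 1)·u_y = 0
  2*x·u_x = 4 A x^{2} + 2 B x e^{x}
So the left-hand side equals
  4 A x^{2} + 2 B x e^{x}
This must equal f(x, y) identically; expanded, f = - 8 x^{2} + 2 x e^{x}.
Matching coefficients of the independent functions:
  [x^{2}]:  4 A = -8
  [x e^{x}]:  2 B = 2
Solving: A = -2, B = 1.
Check against the point condition:
  u(0, 0) = 1  ⟹  B = 1  ✓
Hence u(x, y) = - 2 x^{2} + e^{x}.

Answer: u(x, y) = - 2 x^{2} + e^{x}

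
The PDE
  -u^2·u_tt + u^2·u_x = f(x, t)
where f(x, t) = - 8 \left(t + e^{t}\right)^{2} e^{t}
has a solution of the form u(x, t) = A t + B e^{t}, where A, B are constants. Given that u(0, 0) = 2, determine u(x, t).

Answer: u(x, t) = 2 t + 2 e^{t}

Derivation:
Substitute the ansatz u = A t + B e^{t} into the left-hand side.
Derivatives of the ansatz:
  u_tt = B e^{t}
  u_x = 0
Term by term:
  -u^2·u_tt = - A^{2} B t^{2} e^{t} - 2 A B^{2} t e^{2 t} - B^{3} e^{3 t}
  u^2·u_x = 0
So the left-hand side equals
  - A^{2} B t^{2} e^{t} - 2 A B^{2} t e^{2 t} - B^{3} e^{3 t}
This must equal f(x, t) identically; expanded, f = - 8 t^{2} e^{t} - 16 t e^{2 t} - 8 e^{3 t}.
Matching coefficients of the independent functions:
  [t e^{2 t}]:  - 2 A B^{2} = -16
  [t^{2} e^{t}]:  - A^{2} B = -8
  [e^{3 t}]:  - B^{3} = -8
Solving: A = 2, B = 2.
Check against the point condition:
  u(0, 0) = 2  ⟹  B = 2  ✓
Hence u(x, t) = 2 t + 2 e^{t}.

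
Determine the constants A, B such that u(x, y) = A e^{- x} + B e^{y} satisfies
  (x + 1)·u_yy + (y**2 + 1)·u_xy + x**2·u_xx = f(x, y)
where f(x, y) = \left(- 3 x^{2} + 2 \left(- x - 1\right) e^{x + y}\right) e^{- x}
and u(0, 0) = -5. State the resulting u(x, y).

Answer: u(x, y) = - 2 e^{y} - 3 e^{- x}

Derivation:
Substitute the ansatz u = A e^{- x} + B e^{y} into the left-hand side.
Derivatives of the ansatz:
  u_yy = B e^{y}
  u_xy = 0
  u_xx = A e^{- x}
Term by term:
  (x + 1)·u_yy = B x e^{y} + B e^{y}
  (y**2 + 1)·u_xy = 0
  x**2·u_xx = A x^{2} e^{- x}
So the left-hand side equals
  A x^{2} e^{- x} + B x e^{y} + B e^{y}
This must equal f(x, y) identically; expanded, f = - 3 x^{2} e^{- x} - 2 x e^{y} - 2 e^{y}.
Matching coefficients of the independent functions:
  [x e^{y}, e^{y}]:  B = -2
  [x^{2} e^{- x}]:  A = -3
Solving: A = -3, B = -2.
Check against the point condition:
  u(0, 0) = -5  ⟹  A + B = -5  ✓
Hence u(x, y) = - 2 e^{y} - 3 e^{- x}.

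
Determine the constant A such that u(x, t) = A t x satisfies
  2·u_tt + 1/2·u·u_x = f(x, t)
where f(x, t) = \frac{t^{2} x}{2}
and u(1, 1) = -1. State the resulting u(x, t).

Answer: u(x, t) = - t x

Derivation:
Substitute the ansatz u = A t x into the left-hand side.
Derivatives of the ansatz:
  u_tt = 0
  u_x = A t
Term by term:
  2·u_tt = 0
  1/2·u·u_x = \frac{A^{2} t^{2} x}{2}
So the left-hand side equals
  \frac{A^{2} t^{2} x}{2}
This must equal f(x, t) = \frac{t^{2} x}{2} identically.
Matching coefficients of the independent functions:
  [t^{2} x]:  \frac{A^{2}}{2} = \frac{1}{2}
These equations allow (A) = (-1) or (1).
Impose the point condition(s):
  u(1, 1) = -1  ⟹  A = -1
Only A = -1 satisfies everything.
Hence u(x, t) = - t x.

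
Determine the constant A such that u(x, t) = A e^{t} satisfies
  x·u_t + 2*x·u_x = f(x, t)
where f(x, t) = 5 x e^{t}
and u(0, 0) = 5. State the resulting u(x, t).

Answer: u(x, t) = 5 e^{t}

Derivation:
Substitute the ansatz u = A e^{t} into the left-hand side.
Derivatives of the ansatz:
  u_t = A e^{t}
  u_x = 0
Term by term:
  x·u_t = A x e^{t}
  2*x·u_x = 0
So the left-hand side equals
  A x e^{t}
This must equal f(x, t) = 5 x e^{t} identically.
Matching coefficients of the independent functions:
  [x e^{t}]:  A = 5
Solving: A = 5.
Check against the point condition:
  u(0, 0) = 5  ⟹  A = 5  ✓
Hence u(x, t) = 5 e^{t}.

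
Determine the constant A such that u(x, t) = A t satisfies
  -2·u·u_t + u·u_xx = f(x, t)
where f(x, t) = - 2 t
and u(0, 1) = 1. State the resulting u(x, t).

Substitute the ansatz u = A t into the left-hand side.
Derivatives of the ansatz:
  u_t = A
  u_xx = 0
Term by term:
  -2·u·u_t = - 2 A^{2} t
  u·u_xx = 0
So the left-hand side equals
  - 2 A^{2} t
This must equal f(x, t) = - 2 t identically.
Matching coefficients of the independent functions:
  [t]:  - 2 A^{2} = -2
These equations allow (A) = (-1) or (1).
Impose the point condition(s):
  u(0, 1) = 1  ⟹  A = 1
Only A = 1 satisfies everything.
Hence u(x, t) = t.

Answer: u(x, t) = t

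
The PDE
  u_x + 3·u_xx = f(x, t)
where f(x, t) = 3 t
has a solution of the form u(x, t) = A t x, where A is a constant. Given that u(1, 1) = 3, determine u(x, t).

Substitute the ansatz u = A t x into the left-hand side.
Derivatives of the ansatz:
  u_x = A t
  u_xx = 0
Term by term:
  u_x = A t
  3·u_xx = 0
So the left-hand side equals
  A t
This must equal f(x, t) = 3 t identically.
Matching coefficients of the independent functions:
  [t]:  A = 3
Solving: A = 3.
Check against the point condition:
  u(1, 1) = 3  ⟹  A = 3  ✓
Hence u(x, t) = 3 t x.

Answer: u(x, t) = 3 t x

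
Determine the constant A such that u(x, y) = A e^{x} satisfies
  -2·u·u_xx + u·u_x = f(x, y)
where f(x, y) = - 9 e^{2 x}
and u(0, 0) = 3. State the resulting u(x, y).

Answer: u(x, y) = 3 e^{x}

Derivation:
Substitute the ansatz u = A e^{x} into the left-hand side.
Derivatives of the ansatz:
  u_xx = A e^{x}
  u_x = A e^{x}
Term by term:
  -2·u·u_xx = - 2 A^{2} e^{2 x}
  u·u_x = A^{2} e^{2 x}
So the left-hand side equals
  - A^{2} e^{2 x}
This must equal f(x, y) = - 9 e^{2 x} identically.
Matching coefficients of the independent functions:
  [e^{2 x}]:  - A^{2} = -9
These equations allow (A) = (-3) or (3).
Impose the point condition(s):
  u(0, 0) = 3  ⟹  A = 3
Only A = 3 satisfies everything.
Hence u(x, y) = 3 e^{x}.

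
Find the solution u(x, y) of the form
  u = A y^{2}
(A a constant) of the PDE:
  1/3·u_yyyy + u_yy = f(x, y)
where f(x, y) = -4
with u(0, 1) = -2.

Substitute the ansatz u = A y^{2} into the left-hand side.
Derivatives of the ansatz:
  u_yyyy = 0
  u_yy = 2 A
Term by term:
  1/3·u_yyyy = 0
  u_yy = 2 A
So the left-hand side equals
  2 A
This must equal f(x, y) = -4 identically.
Matching coefficients of the independent functions:
  [constant term]:  2 A = -4
Solving: A = -2.
Check against the point condition:
  u(0, 1) = -2  ⟹  A = -2  ✓
Hence u(x, y) = - 2 y^{2}.

Answer: u(x, y) = - 2 y^{2}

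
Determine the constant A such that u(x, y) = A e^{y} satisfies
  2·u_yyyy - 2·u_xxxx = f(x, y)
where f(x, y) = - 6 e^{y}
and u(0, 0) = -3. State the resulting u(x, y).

Substitute the ansatz u = A e^{y} into the left-hand side.
Derivatives of the ansatz:
  u_yyyy = A e^{y}
  u_xxxx = 0
Term by term:
  2·u_yyyy = 2 A e^{y}
  -2·u_xxxx = 0
So the left-hand side equals
  2 A e^{y}
This must equal f(x, y) = - 6 e^{y} identically.
Matching coefficients of the independent functions:
  [e^{y}]:  2 A = -6
Solving: A = -3.
Check against the point condition:
  u(0, 0) = -3  ⟹  A = -3  ✓
Hence u(x, y) = - 3 e^{y}.

Answer: u(x, y) = - 3 e^{y}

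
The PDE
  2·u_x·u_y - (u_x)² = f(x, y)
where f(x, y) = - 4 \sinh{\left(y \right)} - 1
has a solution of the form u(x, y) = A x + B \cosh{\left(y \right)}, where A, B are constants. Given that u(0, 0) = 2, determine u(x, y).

Substitute the ansatz u = A x + B \cosh{\left(y \right)} into the left-hand side.
Derivatives of the ansatz:
  u_x = A
  u_y = B \sinh{\left(y \right)}
Term by term:
  2·u_x·u_y = 2 A B \sinh{\left(y \right)}
  -(u_x)² = - A^{2}
So the left-hand side equals
  - A^{2} + 2 A B \sinh{\left(y \right)}
This must equal f(x, y) = - 4 \sinh{\left(y \right)} - 1 identically.
Matching coefficients of the independent functions:
  [constant term]:  - A^{2} = -1
  [\sinh{\left(y \right)}]:  2 A B = -4
These equations allow (A, B) = (-1, 2) or (1, -2).
Impose the point condition(s):
  u(0, 0) = 2  ⟹  B = 2
Only A = -1, B = 2 satisfies everything.
Hence u(x, y) = - x + 2 \cosh{\left(y \right)}.

Answer: u(x, y) = - x + 2 \cosh{\left(y \right)}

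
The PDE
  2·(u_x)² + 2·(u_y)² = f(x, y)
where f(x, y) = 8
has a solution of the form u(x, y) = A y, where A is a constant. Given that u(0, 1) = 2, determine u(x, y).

Substitute the ansatz u = A y into the left-hand side.
Derivatives of the ansatz:
  u_x = 0
  u_y = A
Term by term:
  2·(u_x)² = 0
  2·(u_y)² = 2 A^{2}
So the left-hand side equals
  2 A^{2}
This must equal f(x, y) = 8 identically.
Matching coefficients of the independent functions:
  [constant term]:  2 A^{2} = 8
These equations allow (A) = (-2) or (2).
Impose the point condition(s):
  u(0, 1) = 2  ⟹  A = 2
Only A = 2 satisfies everything.
Hence u(x, y) = 2 y.

Answer: u(x, y) = 2 y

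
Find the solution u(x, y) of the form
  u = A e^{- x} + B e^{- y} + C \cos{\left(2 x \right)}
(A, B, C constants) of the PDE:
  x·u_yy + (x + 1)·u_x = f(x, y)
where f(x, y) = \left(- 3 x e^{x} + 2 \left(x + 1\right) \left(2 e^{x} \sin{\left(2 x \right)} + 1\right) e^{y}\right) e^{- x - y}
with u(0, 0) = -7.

Answer: u(x, y) = - 2 \cos{\left(2 x \right)} - 3 e^{- y} - 2 e^{- x}

Derivation:
Substitute the ansatz u = A e^{- x} + B e^{- y} + C \cos{\left(2 x \right)} into the left-hand side.
Derivatives of the ansatz:
  u_yy = B e^{- y}
  u_x = - A e^{- x} - 2 C \sin{\left(2 x \right)}
Term by term:
  x·u_yy = B x e^{- y}
  (x + 1)·u_x = - A x e^{- x} - A e^{- x} - 2 C x \sin{\left(2 x \right)} - 2 C \sin{\left(2 x \right)}
So the left-hand side equals
  - A x e^{- x} - A e^{- x} + B x e^{- y} - 2 C x \sin{\left(2 x \right)} - 2 C \sin{\left(2 x \right)}
This must equal f(x, y) identically; expanded, f = 4 x \sin{\left(2 x \right)} - 3 x e^{- y} + 2 x e^{- x} + 4 \sin{\left(2 x \right)} + 2 e^{- x}.
Matching coefficients of the independent functions:
  [x e^{- x}, e^{- x}]:  - A = 2
  [x e^{- y}]:  B = -3
  [x \sin{\left(2 x \right)}, \sin{\left(2 x \right)}]:  - 2 C = 4
Solving: A = -2, B = -3, C = -2.
Check against the point condition:
  u(0, 0) = -7  ⟹  A + B + C = -7  ✓
Hence u(x, y) = - 2 \cos{\left(2 x \right)} - 3 e^{- y} - 2 e^{- x}.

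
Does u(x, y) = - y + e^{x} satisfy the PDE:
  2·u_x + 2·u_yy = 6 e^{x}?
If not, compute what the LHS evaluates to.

Answer: No, the LHS evaluates to 2 e^{x}

Derivation:
Evaluate each term of the left-hand side for u = - y + e^{x}.
Derivatives:
  u_x = e^{x}
  u_yy = 0
Terms:
  2·u_x = 2 e^{x}
  2·u_yy = 0
Sum: LHS = 2 e^{x}
Given right-hand side: 6 e^{x}. Difference LHS − RHS = - 4 e^{x} ≠ 0, so u is not a solution.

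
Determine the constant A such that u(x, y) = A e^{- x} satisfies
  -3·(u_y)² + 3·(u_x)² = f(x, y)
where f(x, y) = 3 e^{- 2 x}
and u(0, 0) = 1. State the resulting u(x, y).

Substitute the ansatz u = A e^{- x} into the left-hand side.
Derivatives of the ansatz:
  u_y = 0
  u_x = - A e^{- x}
Term by term:
  -3·(u_y)² = 0
  3·(u_x)² = 3 A^{2} e^{- 2 x}
So the left-hand side equals
  3 A^{2} e^{- 2 x}
This must equal f(x, y) = 3 e^{- 2 x} identically.
Matching coefficients of the independent functions:
  [e^{- 2 x}]:  3 A^{2} = 3
These equations allow (A) = (-1) or (1).
Impose the point condition(s):
  u(0, 0) = 1  ⟹  A = 1
Only A = 1 satisfies everything.
Hence u(x, y) = e^{- x}.

Answer: u(x, y) = e^{- x}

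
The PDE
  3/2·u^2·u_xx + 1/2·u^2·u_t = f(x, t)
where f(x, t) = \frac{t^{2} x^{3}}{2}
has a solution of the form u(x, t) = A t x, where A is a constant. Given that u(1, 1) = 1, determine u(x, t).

Substitute the ansatz u = A t x into the left-hand side.
Derivatives of the ansatz:
  u_xx = 0
  u_t = A x
Term by term:
  3/2·u^2·u_xx = 0
  1/2·u^2·u_t = \frac{A^{3} t^{2} x^{3}}{2}
So the left-hand side equals
  \frac{A^{3} t^{2} x^{3}}{2}
This must equal f(x, t) = \frac{t^{2} x^{3}}{2} identically.
Matching coefficients of the independent functions:
  [t^{2} x^{3}]:  \frac{A^{3}}{2} = \frac{1}{2}
Solving: A = 1.
Check against the point condition:
  u(1, 1) = 1  ⟹  A = 1  ✓
Hence u(x, t) = t x.

Answer: u(x, t) = t x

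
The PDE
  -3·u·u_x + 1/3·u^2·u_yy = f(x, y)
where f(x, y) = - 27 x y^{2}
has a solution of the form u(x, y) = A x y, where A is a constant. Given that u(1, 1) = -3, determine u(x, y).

Answer: u(x, y) = - 3 x y

Derivation:
Substitute the ansatz u = A x y into the left-hand side.
Derivatives of the ansatz:
  u_x = A y
  u_yy = 0
Term by term:
  -3·u·u_x = - 3 A^{2} x y^{2}
  1/3·u^2·u_yy = 0
So the left-hand side equals
  - 3 A^{2} x y^{2}
This must equal f(x, y) = - 27 x y^{2} identically.
Matching coefficients of the independent functions:
  [x y^{2}]:  - 3 A^{2} = -27
These equations allow (A) = (-3) or (3).
Impose the point condition(s):
  u(1, 1) = -3  ⟹  A = -3
Only A = -3 satisfies everything.
Hence u(x, y) = - 3 x y.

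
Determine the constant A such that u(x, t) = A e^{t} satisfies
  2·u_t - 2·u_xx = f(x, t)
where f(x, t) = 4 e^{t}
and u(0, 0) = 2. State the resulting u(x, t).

Substitute the ansatz u = A e^{t} into the left-hand side.
Derivatives of the ansatz:
  u_t = A e^{t}
  u_xx = 0
Term by term:
  2·u_t = 2 A e^{t}
  -2·u_xx = 0
So the left-hand side equals
  2 A e^{t}
This must equal f(x, t) = 4 e^{t} identically.
Matching coefficients of the independent functions:
  [e^{t}]:  2 A = 4
Solving: A = 2.
Check against the point condition:
  u(0, 0) = 2  ⟹  A = 2  ✓
Hence u(x, t) = 2 e^{t}.

Answer: u(x, t) = 2 e^{t}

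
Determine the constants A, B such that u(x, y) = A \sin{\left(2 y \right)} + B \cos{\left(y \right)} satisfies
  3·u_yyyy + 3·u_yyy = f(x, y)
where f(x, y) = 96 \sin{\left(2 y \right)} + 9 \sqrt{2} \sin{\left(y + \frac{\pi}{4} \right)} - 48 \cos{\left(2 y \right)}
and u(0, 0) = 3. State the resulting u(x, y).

Substitute the ansatz u = A \sin{\left(2 y \right)} + B \cos{\left(y \right)} into the left-hand side.
Derivatives of the ansatz:
  u_yyyy = 16 A \sin{\left(2 y \right)} + B \cos{\left(y \right)}
  u_yyy = - 8 A \cos{\left(2 y \right)} + B \sin{\left(y \right)}
Term by term:
  3·u_yyyy = 48 A \sin{\left(2 y \right)} + 3 B \cos{\left(y \right)}
  3·u_yyy = - 24 A \cos{\left(2 y \right)} + 3 B \sin{\left(y \right)}
So the left-hand side equals
  48 A \sin{\left(2 y \right)} - 24 A \cos{\left(2 y \right)} + 3 B \sin{\left(y \right)} + 3 B \cos{\left(y \right)}
This must equal f(x, y) identically; expanded, f = 9 \sin{\left(y \right)} + 96 \sin{\left(2 y \right)} + 9 \cos{\left(y \right)} - 48 \cos{\left(2 y \right)}.
Matching coefficients of the independent functions:
  [\sin{\left(y \right)}, \cos{\left(y \right)}]:  3 B = 9
  [\sin{\left(2 y \right)}]:  48 A = 96
  [\cos{\left(2 y \right)}]:  - 24 A = -48
Solving: A = 2, B = 3.
Check against the point condition:
  u(0, 0) = 3  ⟹  B = 3  ✓
Hence u(x, y) = 2 \sin{\left(2 y \right)} + 3 \cos{\left(y \right)}.

Answer: u(x, y) = 2 \sin{\left(2 y \right)} + 3 \cos{\left(y \right)}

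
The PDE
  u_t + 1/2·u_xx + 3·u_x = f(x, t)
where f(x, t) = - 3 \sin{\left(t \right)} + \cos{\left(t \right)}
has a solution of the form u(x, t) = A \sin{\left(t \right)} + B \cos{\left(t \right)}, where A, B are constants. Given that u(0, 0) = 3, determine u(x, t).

Substitute the ansatz u = A \sin{\left(t \right)} + B \cos{\left(t \right)} into the left-hand side.
Derivatives of the ansatz:
  u_t = A \cos{\left(t \right)} - B \sin{\left(t \right)}
  u_xx = 0
  u_x = 0
Term by term:
  u_t = A \cos{\left(t \right)} - B \sin{\left(t \right)}
  1/2·u_xx = 0
  3·u_x = 0
So the left-hand side equals
  A \cos{\left(t \right)} - B \sin{\left(t \right)}
This must equal f(x, t) = - 3 \sin{\left(t \right)} + \cos{\left(t \right)} identically.
Matching coefficients of the independent functions:
  [\sin{\left(t \right)}]:  - B = -3
  [\cos{\left(t \right)}]:  A = 1
Solving: A = 1, B = 3.
Check against the point condition:
  u(0, 0) = 3  ⟹  B = 3  ✓
Hence u(x, t) = \sin{\left(t \right)} + 3 \cos{\left(t \right)}.

Answer: u(x, t) = \sin{\left(t \right)} + 3 \cos{\left(t \right)}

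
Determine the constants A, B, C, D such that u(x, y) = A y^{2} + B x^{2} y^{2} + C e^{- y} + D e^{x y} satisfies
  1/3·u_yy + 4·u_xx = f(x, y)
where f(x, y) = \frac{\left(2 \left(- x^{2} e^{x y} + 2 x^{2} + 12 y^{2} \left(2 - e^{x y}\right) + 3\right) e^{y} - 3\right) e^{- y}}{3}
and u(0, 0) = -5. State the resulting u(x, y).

Substitute the ansatz u = A y^{2} + B x^{2} y^{2} + C e^{- y} + D e^{x y} into the left-hand side.
Derivatives of the ansatz:
  u_yy = 2 A + 2 B x^{2} + C e^{- y} + D x^{2} e^{x y}
  u_xx = 2 B y^{2} + D y^{2} e^{x y}
Term by term:
  1/3·u_yy = \frac{2 A}{3} + \frac{2 B x^{2}}{3} + \frac{C e^{- y}}{3} + \frac{D x^{2} e^{x y}}{3}
  4·u_xx = 8 B y^{2} + 4 D y^{2} e^{x y}
So the left-hand side equals
  \frac{2 A}{3} + \frac{2 B x^{2}}{3} + 8 B y^{2} + \frac{C e^{- y}}{3} + \frac{D x^{2} e^{x y}}{3} + 4 D y^{2} e^{x y}
This must equal f(x, y) identically; expanded, f = - \frac{2 x^{2} e^{x y}}{3} + \frac{4 x^{2}}{3} - 8 y^{2} e^{x y} + 16 y^{2} + 2 - e^{- y}.
Matching coefficients of the independent functions:
  [constant term]:  \frac{2 A}{3} = 2
  [x^{2}]:  \frac{2 B}{3} = \frac{4}{3}
  [y^{2}]:  8 B = 16
  [x^{2} e^{x y}]:  \frac{D}{3} = - \frac{2}{3}
  [y^{2} e^{x y}]:  4 D = -8
  [e^{- y}]:  \frac{C}{3} = -1
Solving: A = 3, B = 2, C = -3, D = -2.
Check against the point condition:
  u(0, 0) = -5  ⟹  C + D = -5  ✓
Hence u(x, y) = 2 x^{2} y^{2} + 3 y^{2} - 2 e^{x y} - 3 e^{- y}.

Answer: u(x, y) = 2 x^{2} y^{2} + 3 y^{2} - 2 e^{x y} - 3 e^{- y}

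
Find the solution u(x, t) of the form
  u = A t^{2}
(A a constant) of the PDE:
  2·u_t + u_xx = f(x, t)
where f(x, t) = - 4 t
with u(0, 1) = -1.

Answer: u(x, t) = - t^{2}

Derivation:
Substitute the ansatz u = A t^{2} into the left-hand side.
Derivatives of the ansatz:
  u_t = 2 A t
  u_xx = 0
Term by term:
  2·u_t = 4 A t
  u_xx = 0
So the left-hand side equals
  4 A t
This must equal f(x, t) = - 4 t identically.
Matching coefficients of the independent functions:
  [t]:  4 A = -4
Solving: A = -1.
Check against the point condition:
  u(0, 1) = -1  ⟹  A = -1  ✓
Hence u(x, t) = - t^{2}.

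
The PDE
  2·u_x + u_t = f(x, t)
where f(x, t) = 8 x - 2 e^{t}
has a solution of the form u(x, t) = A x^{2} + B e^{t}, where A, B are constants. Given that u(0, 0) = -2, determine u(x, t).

Answer: u(x, t) = 2 x^{2} - 2 e^{t}

Derivation:
Substitute the ansatz u = A x^{2} + B e^{t} into the left-hand side.
Derivatives of the ansatz:
  u_x = 2 A x
  u_t = B e^{t}
Term by term:
  2·u_x = 4 A x
  u_t = B e^{t}
So the left-hand side equals
  4 A x + B e^{t}
This must equal f(x, t) = 8 x - 2 e^{t} identically.
Matching coefficients of the independent functions:
  [x]:  4 A = 8
  [e^{t}]:  B = -2
Solving: A = 2, B = -2.
Check against the point condition:
  u(0, 0) = -2  ⟹  B = -2  ✓
Hence u(x, t) = 2 x^{2} - 2 e^{t}.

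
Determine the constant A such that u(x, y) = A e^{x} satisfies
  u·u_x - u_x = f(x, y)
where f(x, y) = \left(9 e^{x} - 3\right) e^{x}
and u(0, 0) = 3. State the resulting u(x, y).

Answer: u(x, y) = 3 e^{x}

Derivation:
Substitute the ansatz u = A e^{x} into the left-hand side.
Derivatives of the ansatz:
  u_x = A e^{x}
Term by term:
  u·u_x = A^{2} e^{2 x}
  -u_x = - A e^{x}
So the left-hand side equals
  A^{2} e^{2 x} - A e^{x}
This must equal f(x, y) = \left(9 e^{x} - 3\right) e^{x} identically.
Matching coefficients of the independent functions:
  [e^{x}]:  - A = -3
  [e^{2 x}]:  A^{2} = 9
Solving: A = 3.
Check against the point condition:
  u(0, 0) = 3  ⟹  A = 3  ✓
Hence u(x, y) = 3 e^{x}.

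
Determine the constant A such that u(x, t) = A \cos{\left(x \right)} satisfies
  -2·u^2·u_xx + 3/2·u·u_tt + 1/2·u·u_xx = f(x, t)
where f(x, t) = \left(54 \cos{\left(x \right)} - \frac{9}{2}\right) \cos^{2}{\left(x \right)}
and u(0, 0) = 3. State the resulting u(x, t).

Answer: u(x, t) = 3 \cos{\left(x \right)}

Derivation:
Substitute the ansatz u = A \cos{\left(x \right)} into the left-hand side.
Derivatives of the ansatz:
  u_xx = - A \cos{\left(x \right)}
  u_tt = 0
Term by term:
  -2·u^2·u_xx = 2 A^{3} \cos^{3}{\left(x \right)}
  3/2·u·u_tt = 0
  1/2·u·u_xx = - \frac{A^{2} \cos^{2}{\left(x \right)}}{2}
So the left-hand side equals
  2 A^{3} \cos^{3}{\left(x \right)} - \frac{A^{2} \cos^{2}{\left(x \right)}}{2}
This must equal f(x, t) identically; expanded, f = 54 \cos^{3}{\left(x \right)} - \frac{9 \cos^{2}{\left(x \right)}}{2}.
Matching coefficients of the independent functions:
  [\cos^{2}{\left(x \right)}]:  - \frac{A^{2}}{2} = - \frac{9}{2}
  [\cos^{3}{\left(x \right)}]:  2 A^{3} = 54
Solving: A = 3.
Check against the point condition:
  u(0, 0) = 3  ⟹  A = 3  ✓
Hence u(x, t) = 3 \cos{\left(x \right)}.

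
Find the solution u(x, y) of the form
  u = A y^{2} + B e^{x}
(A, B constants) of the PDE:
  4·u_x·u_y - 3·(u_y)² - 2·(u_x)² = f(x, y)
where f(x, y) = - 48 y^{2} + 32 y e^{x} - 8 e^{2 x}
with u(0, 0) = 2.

Answer: u(x, y) = 2 y^{2} + 2 e^{x}

Derivation:
Substitute the ansatz u = A y^{2} + B e^{x} into the left-hand side.
Derivatives of the ansatz:
  u_x = B e^{x}
  u_y = 2 A y
Term by term:
  4·u_x·u_y = 8 A B y e^{x}
  -3·(u_y)² = - 12 A^{2} y^{2}
  -2·(u_x)² = - 2 B^{2} e^{2 x}
So the left-hand side equals
  - 12 A^{2} y^{2} + 8 A B y e^{x} - 2 B^{2} e^{2 x}
This must equal f(x, y) = - 48 y^{2} + 32 y e^{x} - 8 e^{2 x} identically.
Matching coefficients of the independent functions:
  [y^{2}]:  - 12 A^{2} = -48
  [y e^{x}]:  8 A B = 32
  [e^{2 x}]:  - 2 B^{2} = -8
These equations allow (A, B) = (-2, -2) or (2, 2).
Impose the point condition(s):
  u(0, 0) = 2  ⟹  B = 2
Only A = 2, B = 2 satisfies everything.
Hence u(x, y) = 2 y^{2} + 2 e^{x}.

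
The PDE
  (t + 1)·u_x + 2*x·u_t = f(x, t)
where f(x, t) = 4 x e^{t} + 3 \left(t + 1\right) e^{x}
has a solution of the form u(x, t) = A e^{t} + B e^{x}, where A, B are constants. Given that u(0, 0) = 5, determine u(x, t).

Substitute the ansatz u = A e^{t} + B e^{x} into the left-hand side.
Derivatives of the ansatz:
  u_x = B e^{x}
  u_t = A e^{t}
Term by term:
  (t + 1)·u_x = B t e^{x} + B e^{x}
  2*x·u_t = 2 A x e^{t}
So the left-hand side equals
  2 A x e^{t} + B t e^{x} + B e^{x}
This must equal f(x, t) identically; expanded, f = 3 t e^{x} + 4 x e^{t} + 3 e^{x}.
Matching coefficients of the independent functions:
  [t e^{x}, e^{x}]:  B = 3
  [x e^{t}]:  2 A = 4
Solving: A = 2, B = 3.
Check against the point condition:
  u(0, 0) = 5  ⟹  A + B = 5  ✓
Hence u(x, t) = 2 e^{t} + 3 e^{x}.

Answer: u(x, t) = 2 e^{t} + 3 e^{x}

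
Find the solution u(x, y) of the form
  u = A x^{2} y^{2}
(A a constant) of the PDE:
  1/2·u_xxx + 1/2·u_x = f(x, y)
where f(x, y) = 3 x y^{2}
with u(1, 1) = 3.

Substitute the ansatz u = A x^{2} y^{2} into the left-hand side.
Derivatives of the ansatz:
  u_xxx = 0
  u_x = 2 A x y^{2}
Term by term:
  1/2·u_xxx = 0
  1/2·u_x = A x y^{2}
So the left-hand side equals
  A x y^{2}
This must equal f(x, y) = 3 x y^{2} identically.
Matching coefficients of the independent functions:
  [x y^{2}]:  A = 3
Solving: A = 3.
Check against the point condition:
  u(1, 1) = 3  ⟹  A = 3  ✓
Hence u(x, y) = 3 x^{2} y^{2}.

Answer: u(x, y) = 3 x^{2} y^{2}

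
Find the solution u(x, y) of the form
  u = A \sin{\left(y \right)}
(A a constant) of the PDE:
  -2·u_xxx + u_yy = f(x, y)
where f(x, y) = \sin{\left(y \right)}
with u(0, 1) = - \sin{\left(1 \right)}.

Answer: u(x, y) = - \sin{\left(y \right)}

Derivation:
Substitute the ansatz u = A \sin{\left(y \right)} into the left-hand side.
Derivatives of the ansatz:
  u_xxx = 0
  u_yy = - A \sin{\left(y \right)}
Term by term:
  -2·u_xxx = 0
  u_yy = - A \sin{\left(y \right)}
So the left-hand side equals
  - A \sin{\left(y \right)}
This must equal f(x, y) = \sin{\left(y \right)} identically.
Matching coefficients of the independent functions:
  [\sin{\left(y \right)}]:  - A = 1
Solving: A = -1.
Check against the point condition:
  u(0, 1) = - \sin{\left(1 \right)}  ⟹  A \sin{\left(1 \right)} = - \sin{\left(1 \right)}  ✓
Hence u(x, y) = - \sin{\left(y \right)}.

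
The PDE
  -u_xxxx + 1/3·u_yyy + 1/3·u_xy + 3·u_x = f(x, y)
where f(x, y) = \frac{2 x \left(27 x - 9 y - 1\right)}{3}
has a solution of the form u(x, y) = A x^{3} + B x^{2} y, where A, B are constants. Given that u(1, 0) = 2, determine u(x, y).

Answer: u(x, y) = 2 x^{3} - x^{2} y

Derivation:
Substitute the ansatz u = A x^{3} + B x^{2} y into the left-hand side.
Derivatives of the ansatz:
  u_xxxx = 0
  u_yyy = 0
  u_xy = 2 B x
  u_x = 3 A x^{2} + 2 B x y
Term by term:
  -u_xxxx = 0
  1/3·u_yyy = 0
  1/3·u_xy = \frac{2 B x}{3}
  3·u_x = 9 A x^{2} + 6 B x y
So the left-hand side equals
  9 A x^{2} + 6 B x y + \frac{2 B x}{3}
This must equal f(x, y) identically; expanded, f = 18 x^{2} - 6 x y - \frac{2 x}{3}.
Matching coefficients of the independent functions:
  [x]:  \frac{2 B}{3} = - \frac{2}{3}
  [x^{2}]:  9 A = 18
  [x y]:  6 B = -6
Solving: A = 2, B = -1.
Check against the point condition:
  u(1, 0) = 2  ⟹  A = 2  ✓
Hence u(x, y) = 2 x^{3} - x^{2} y.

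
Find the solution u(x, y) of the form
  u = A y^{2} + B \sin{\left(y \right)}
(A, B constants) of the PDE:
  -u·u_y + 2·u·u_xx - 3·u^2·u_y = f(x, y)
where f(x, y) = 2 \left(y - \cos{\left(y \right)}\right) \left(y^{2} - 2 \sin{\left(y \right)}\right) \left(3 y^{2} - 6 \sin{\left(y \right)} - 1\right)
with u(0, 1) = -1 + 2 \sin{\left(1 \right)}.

Substitute the ansatz u = A y^{2} + B \sin{\left(y \right)} into the left-hand side.
Derivatives of the ansatz:
  u_y = 2 A y + B \cos{\left(y \right)}
  u_xx = 0
Term by term:
  -u·u_y = - 2 A^{2} y^{3} - A B y^{2} \cos{\left(y \right)} - 2 A B y \sin{\left(y \right)} - B^{2} \sin{\left(y \right)} \cos{\left(y \right)}
  2·u·u_xx = 0
  -3·u^2·u_y = - 6 A^{3} y^{5} - 3 A^{2} B y^{4} \cos{\left(y \right)} - 12 A^{2} B y^{3} \sin{\left(y \right)} - 6 A B^{2} y^{2} \sin{\left(y \right)} \cos{\left(y \right)} - 6 A B^{2} y \sin^{2}{\left(y \right)} - 3 B^{3} \sin^{2}{\left(y \right)} \cos{\left(y \right)}
So the left-hand side equals
  - 6 A^{3} y^{5} - 3 A^{2} B y^{4} \cos{\left(y \right)} - 12 A^{2} B y^{3} \sin{\left(y \right)} - 2 A^{2} y^{3} - 6 A B^{2} y^{2} \sin{\left(y \right)} \cos{\left(y \right)} - 6 A B^{2} y \sin^{2}{\left(y \right)} - A B y^{2} \cos{\left(y \right)} - 2 A B y \sin{\left(y \right)} - 3 B^{3} \sin^{2}{\left(y \right)} \cos{\left(y \right)} - B^{2} \sin{\left(y \right)} \cos{\left(y \right)}
This must equal f(x, y) identically; expanded, f = 6 y^{5} - 6 y^{4} \cos{\left(y \right)} - 24 y^{3} \sin{\left(y \right)} - 2 y^{3} + 24 y^{2} \sin{\left(y \right)} \cos{\left(y \right)} + 2 y^{2} \cos{\left(y \right)} + 24 y \sin^{2}{\left(y \right)} + 4 y \sin{\left(y \right)} - 24 \sin^{2}{\left(y \right)} \cos{\left(y \right)} - 4 \sin{\left(y \right)} \cos{\left(y \right)}.
Matching coefficients of the independent functions:
  [y^{3}]:  - 2 A^{2} = -2
  [y^{5}]:  - 6 A^{3} = 6
  [y \sin{\left(y \right)}]:  - 2 A B = 4
  [y \sin^{2}{\left(y \right)}, y^{2} \sin{\left(y \right)} \cos{\left(y \right)}]:  - 6 A B^{2} = 24
  [y^{2} \cos{\left(y \right)}]:  - A B = 2
  [y^{3} \sin{\left(y \right)}]:  - 12 A^{2} B = -24
  [y^{4} \cos{\left(y \right)}]:  - 3 A^{2} B = -6
  [\sin{\left(y \right)} \cos{\left(y \right)}]:  - B^{2} = -4
  [\sin^{2}{\left(y \right)} \cos{\left(y \right)}]:  - 3 B^{3} = -24
Solving: A = -1, B = 2.
Check against the point condition:
  u(0, 1) = -1 + 2 \sin{\left(1 \right)}  ⟹  A + B \sin{\left(1 \right)} = -1 + 2 \sin{\left(1 \right)}  ✓
Hence u(x, y) = - y^{2} + 2 \sin{\left(y \right)}.

Answer: u(x, y) = - y^{2} + 2 \sin{\left(y \right)}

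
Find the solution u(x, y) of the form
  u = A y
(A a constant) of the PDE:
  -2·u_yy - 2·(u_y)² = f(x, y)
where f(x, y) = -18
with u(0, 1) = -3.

Answer: u(x, y) = - 3 y

Derivation:
Substitute the ansatz u = A y into the left-hand side.
Derivatives of the ansatz:
  u_yy = 0
  u_y = A
Term by term:
  -2·u_yy = 0
  -2·(u_y)² = - 2 A^{2}
So the left-hand side equals
  - 2 A^{2}
This must equal f(x, y) = -18 identically.
Matching coefficients of the independent functions:
  [constant term]:  - 2 A^{2} = -18
These equations allow (A) = (-3) or (3).
Impose the point condition(s):
  u(0, 1) = -3  ⟹  A = -3
Only A = -3 satisfies everything.
Hence u(x, y) = - 3 y.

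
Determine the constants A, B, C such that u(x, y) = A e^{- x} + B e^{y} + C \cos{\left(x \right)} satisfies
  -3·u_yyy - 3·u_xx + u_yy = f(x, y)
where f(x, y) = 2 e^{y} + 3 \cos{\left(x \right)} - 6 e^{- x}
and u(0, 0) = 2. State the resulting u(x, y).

Answer: u(x, y) = - e^{y} + \cos{\left(x \right)} + 2 e^{- x}

Derivation:
Substitute the ansatz u = A e^{- x} + B e^{y} + C \cos{\left(x \right)} into the left-hand side.
Derivatives of the ansatz:
  u_yyy = B e^{y}
  u_xx = A e^{- x} - C \cos{\left(x \right)}
  u_yy = B e^{y}
Term by term:
  -3·u_yyy = - 3 B e^{y}
  -3·u_xx = - 3 A e^{- x} + 3 C \cos{\left(x \right)}
  u_yy = B e^{y}
So the left-hand side equals
  - 3 A e^{- x} - 2 B e^{y} + 3 C \cos{\left(x \right)}
This must equal f(x, y) = 2 e^{y} + 3 \cos{\left(x \right)} - 6 e^{- x} identically.
Matching coefficients of the independent functions:
  [e^{- x}]:  - 3 A = -6
  [e^{y}]:  - 2 B = 2
  [\cos{\left(x \right)}]:  3 C = 3
Solving: A = 2, B = -1, C = 1.
Check against the point condition:
  u(0, 0) = 2  ⟹  A + B + C = 2  ✓
Hence u(x, y) = - e^{y} + \cos{\left(x \right)} + 2 e^{- x}.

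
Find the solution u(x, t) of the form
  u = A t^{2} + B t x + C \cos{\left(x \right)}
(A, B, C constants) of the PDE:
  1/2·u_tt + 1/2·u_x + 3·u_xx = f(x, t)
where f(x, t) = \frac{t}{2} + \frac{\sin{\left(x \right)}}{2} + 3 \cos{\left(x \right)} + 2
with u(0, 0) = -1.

Answer: u(x, t) = 2 t^{2} + t x - \cos{\left(x \right)}

Derivation:
Substitute the ansatz u = A t^{2} + B t x + C \cos{\left(x \right)} into the left-hand side.
Derivatives of the ansatz:
  u_tt = 2 A
  u_x = B t - C \sin{\left(x \right)}
  u_xx = - C \cos{\left(x \right)}
Term by term:
  1/2·u_tt = A
  1/2·u_x = \frac{B t}{2} - \frac{C \sin{\left(x \right)}}{2}
  3·u_xx = - 3 C \cos{\left(x \right)}
So the left-hand side equals
  A + \frac{B t}{2} - \frac{C \sin{\left(x \right)}}{2} - 3 C \cos{\left(x \right)}
This must equal f(x, t) = \frac{t}{2} + \frac{\sin{\left(x \right)}}{2} + 3 \cos{\left(x \right)} + 2 identically.
Matching coefficients of the independent functions:
  [constant term]:  A = 2
  [t]:  \frac{B}{2} = \frac{1}{2}
  [\sin{\left(x \right)}]:  - \frac{C}{2} = \frac{1}{2}
  [\cos{\left(x \right)}]:  - 3 C = 3
Solving: A = 2, B = 1, C = -1.
Check against the point condition:
  u(0, 0) = -1  ⟹  C = -1  ✓
Hence u(x, t) = 2 t^{2} + t x - \cos{\left(x \right)}.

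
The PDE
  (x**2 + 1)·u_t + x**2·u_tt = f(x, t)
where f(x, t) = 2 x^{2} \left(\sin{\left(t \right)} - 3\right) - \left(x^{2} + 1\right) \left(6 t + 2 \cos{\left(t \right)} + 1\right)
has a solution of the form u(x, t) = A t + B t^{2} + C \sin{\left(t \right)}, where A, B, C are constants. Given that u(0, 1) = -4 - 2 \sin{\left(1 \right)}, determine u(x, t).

Substitute the ansatz u = A t + B t^{2} + C \sin{\left(t \right)} into the left-hand side.
Derivatives of the ansatz:
  u_t = A + 2 B t + C \cos{\left(t \right)}
  u_tt = 2 B - C \sin{\left(t \right)}
Term by term:
  (x**2 + 1)·u_t = A x^{2} + A + 2 B t x^{2} + 2 B t + C x^{2} \cos{\left(t \right)} + C \cos{\left(t \right)}
  x**2·u_tt = 2 B x^{2} - C x^{2} \sin{\left(t \right)}
So the left-hand side equals
  A x^{2} + A + 2 B t x^{2} + 2 B t + 2 B x^{2} - C x^{2} \sin{\left(t \right)} + C x^{2} \cos{\left(t \right)} + C \cos{\left(t \right)}
This must equal f(x, t) identically; expanded, f = - 6 t x^{2} - 6 t + 2 x^{2} \sin{\left(t \right)} - 2 x^{2} \cos{\left(t \right)} - 7 x^{2} - 2 \cos{\left(t \right)} - 1.
Matching coefficients of the independent functions:
  [constant term]:  A = -1
  [t, t x^{2}]:  2 B = -6
  [x^{2}]:  A + 2 B = -7
  [x^{2} \sin{\left(t \right)}]:  - C = 2
  [x^{2} \cos{\left(t \right)}, \cos{\left(t \right)}]:  C = -2
Solving: A = -1, B = -3, C = -2.
Check against the point condition:
  u(0, 1) = -4 - 2 \sin{\left(1 \right)}  ⟹  A + B + C \sin{\left(1 \right)} = -4 - 2 \sin{\left(1 \right)}  ✓
Hence u(x, t) = - 3 t^{2} - t - 2 \sin{\left(t \right)}.

Answer: u(x, t) = - 3 t^{2} - t - 2 \sin{\left(t \right)}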